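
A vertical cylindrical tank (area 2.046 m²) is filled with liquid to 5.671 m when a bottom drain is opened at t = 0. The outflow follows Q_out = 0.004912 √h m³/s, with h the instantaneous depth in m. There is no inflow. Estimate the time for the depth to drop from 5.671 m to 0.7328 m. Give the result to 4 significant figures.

1271 s

A dh/dt = −Q_out = −0.004912 √h.
This is separable: 2 d(√h)/dt = −0.004912/A, so √h = √h₀ − (0.004912/(2A)) t.
t = 2A(√h₀ − √h)/0.004912 = 2·2.046·(√5.671 − √0.7328)/0.004912
  = 4.09200 × (2.38139 − 0.856037) / 0.004912 = 1270.71 s.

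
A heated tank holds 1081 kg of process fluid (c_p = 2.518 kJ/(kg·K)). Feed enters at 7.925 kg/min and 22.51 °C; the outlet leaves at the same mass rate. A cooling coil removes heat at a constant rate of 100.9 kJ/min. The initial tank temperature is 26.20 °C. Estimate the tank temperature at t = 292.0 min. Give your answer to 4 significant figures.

18.48 °C

M c_p dT/dt = ṁ c_p (T_in − T) − Q̇.
τ = M/ṁ = 136.404 min; T_ss = T_in − Q̇/(ṁ c_p) = 22.51 − 100.9/(7.925·2.518) = 17.4537 °C.
Solution: T(t) = T_ss + (T₀ − T_ss) e^(−t/τ).
T(292.0) = 17.4537 + (8.74634)·e^(−292.0/136.404) = 17.4537 + (8.74634)·0.117572 = 18.4820 °C.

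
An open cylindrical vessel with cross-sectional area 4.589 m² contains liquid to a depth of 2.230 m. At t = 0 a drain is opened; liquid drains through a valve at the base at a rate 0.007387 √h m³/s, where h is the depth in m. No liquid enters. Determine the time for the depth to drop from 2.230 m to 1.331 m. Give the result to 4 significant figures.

With no inflow, A dh/dt = −0.007387 √h.
∫ h^(−1/2) dh = −(0.007387/A) ∫ dt, giving 2√h = 2√h₀ − (0.007387/A) t.
t = 2A(√h₀ − √h)/0.007387 = 2·4.589·(√2.230 − √1.331)/0.007387
  = 9.17800 × (1.49332 − 1.15369) / 0.007387 = 421.973 s.

422.0 s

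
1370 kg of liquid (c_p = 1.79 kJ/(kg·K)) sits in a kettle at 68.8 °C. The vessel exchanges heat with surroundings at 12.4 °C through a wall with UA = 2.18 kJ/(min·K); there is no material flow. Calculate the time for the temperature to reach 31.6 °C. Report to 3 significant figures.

1210 min

M c_p dT/dt = −UA(T − T_amb).
τ = M c_p/UA = 1124.9 min; T_ss = T_amb = 12.400 °C.
T(t) = T_ss + (T₀ − T_ss)e^(−t/τ); set T = 31.6:
t = −τ ln[(T − T_ss)/(T₀ − T_ss)] = −1124.9 · ln(0.34043) = 1212.2 min.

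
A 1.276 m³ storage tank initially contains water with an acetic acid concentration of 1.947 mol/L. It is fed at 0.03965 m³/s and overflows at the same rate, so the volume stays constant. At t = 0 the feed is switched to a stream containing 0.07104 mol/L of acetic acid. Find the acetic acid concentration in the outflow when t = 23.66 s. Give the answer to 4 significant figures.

0.9704 mol/L

Unsteady species balance (constant V, well mixed): V dC/dt = Q(C_in − C).
Rewrite as dC/dt + C/τ = C_in/τ, τ = V/Q = 32.1816 s.
Integrating: C(t) = C_in + (C₀ − C_in) e^(−t/τ).
C(23.66) = 0.07104 + (1.947 − 0.07104)·e^(−23.66/32.1816) = 0.07104 + (1.87596)·0.479408 = 0.970390 mol/L.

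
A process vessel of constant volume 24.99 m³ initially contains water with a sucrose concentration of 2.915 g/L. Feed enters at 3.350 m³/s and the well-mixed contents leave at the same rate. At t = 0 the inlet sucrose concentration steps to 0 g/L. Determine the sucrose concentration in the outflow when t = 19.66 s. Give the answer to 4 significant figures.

Accumulation = in − out for the solute gives V dC/dt = Q(C_in − C).
Rewrite as dC/dt + C/τ = C_in/τ, τ = V/Q = 7.45970 s.
Solution: C(t) = C_in + (C₀ − C_in) e^(−t/τ).
C(19.66) = 0 + (2.915 − 0)·e^(−19.66/7.45970) = 0 + (2.91500)·0.0716835 = 0.208958 g/L.

0.2090 g/L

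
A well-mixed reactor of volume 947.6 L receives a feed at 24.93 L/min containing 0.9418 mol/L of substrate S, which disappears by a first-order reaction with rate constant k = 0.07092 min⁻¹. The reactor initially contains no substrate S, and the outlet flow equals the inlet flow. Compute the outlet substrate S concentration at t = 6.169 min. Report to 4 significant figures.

Species balance: V dC/dt = Q C_in − Q C − k V C.
This is linear with rate a = Q/V + k = 0.0972286 min⁻¹.
C_ss = Q C_in/(Q + kV) = 0.254837 mol/L; C(t) = C_ss + (C₀ − C_ss) e^(−a t).
C(6.169) = 0.254837 + (-0.254837)·e^(−0.0972286·6.169) = 0.254837 + (-0.254837)·0.548920 = 0.114952 mol/L.

0.1150 mol/L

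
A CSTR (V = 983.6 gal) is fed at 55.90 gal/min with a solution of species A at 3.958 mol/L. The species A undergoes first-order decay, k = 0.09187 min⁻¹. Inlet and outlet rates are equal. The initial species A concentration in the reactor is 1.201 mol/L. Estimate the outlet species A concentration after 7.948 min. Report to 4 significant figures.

1.417 mol/L

Accumulation = in − out − consumed: V dC/dt = Q C_in − Q C − k V C.
dC/dt = (Q/V) C_in − (Q/V + k) C; effective rate a = Q/V + k = 0.0568320 + 0.09187 = 0.148702 min⁻¹.
C_ss = Q C_in/(Q + kV) = 1.51270 mol/L; C(t) = C_ss + (C₀ − C_ss) e^(−a t).
C(7.948) = 1.51270 + (-0.311698)·e^(−0.148702·7.948) = 1.51270 + (-0.311698)·0.306700 = 1.41710 mol/L.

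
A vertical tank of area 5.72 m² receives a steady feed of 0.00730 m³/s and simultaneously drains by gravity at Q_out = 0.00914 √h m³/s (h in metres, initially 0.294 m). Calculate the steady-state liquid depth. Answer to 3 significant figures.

Mass balance (ρ constant): A dh/dt = Q_in − 0.00914 √h. At steady state dh/dt = 0:
Q_in = 0.00914 √h_ss ⇒ √h_ss = 0.00730/0.00914 = 0.79869.
h_ss = 0.79869² = 0.63790 m. (Since h₀ = 0.294 m < h_ss, the level will rise toward this value.)

0.638 m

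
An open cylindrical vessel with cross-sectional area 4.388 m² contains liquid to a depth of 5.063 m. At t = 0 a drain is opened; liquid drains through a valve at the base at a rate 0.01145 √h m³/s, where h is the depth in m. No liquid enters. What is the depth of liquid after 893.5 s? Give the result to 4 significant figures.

1.176 m

A dh/dt = −Q_out = −0.01145 √h.
∫ h^(−1/2) dh = −(0.01145/A) ∫ dt, giving 2√h = 2√h₀ − (0.01145/A) t.
√h = √5.063 − 0.01145·893.5/(2·4.388) = 2.25011 − 1.16574 = 1.08437.
h = 1.08437² = 1.17585 m.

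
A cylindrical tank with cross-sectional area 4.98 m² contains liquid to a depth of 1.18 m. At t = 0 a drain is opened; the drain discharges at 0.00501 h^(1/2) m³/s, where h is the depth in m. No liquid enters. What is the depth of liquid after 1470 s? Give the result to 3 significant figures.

A dh/dt = −Q_out = −0.00501 √h.
This is separable: 2 d(√h)/dt = −0.00501/A, so √h = √h₀ − (0.00501/(2A)) t.
√h = √1.18 − 0.00501·1470/(2·4.98) = 1.0863 − 0.73943 = 0.34685.
h = 0.34685² = 0.12031 m.

0.120 m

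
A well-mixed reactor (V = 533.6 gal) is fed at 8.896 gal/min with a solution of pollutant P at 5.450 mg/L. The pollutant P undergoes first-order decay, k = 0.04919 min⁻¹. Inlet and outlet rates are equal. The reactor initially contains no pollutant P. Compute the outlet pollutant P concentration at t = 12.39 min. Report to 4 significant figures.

0.7695 mg/L

V dC/dt = Q(C_in − C) − k V C.
dC/dt = (Q/V) C_in − (Q/V + k) C; effective rate a = Q/V + k = 0.0166717 + 0.04919 = 0.0658617 min⁻¹.
C_ss = Q C_in/(Q + kV) = 1.37957 mg/L; C(t) = C_ss + (C₀ − C_ss) e^(−a t).
C(12.39) = 1.37957 + (-1.37957)·e^(−0.0658617·12.39) = 1.37957 + (-1.37957)·0.442185 = 0.769543 mg/L.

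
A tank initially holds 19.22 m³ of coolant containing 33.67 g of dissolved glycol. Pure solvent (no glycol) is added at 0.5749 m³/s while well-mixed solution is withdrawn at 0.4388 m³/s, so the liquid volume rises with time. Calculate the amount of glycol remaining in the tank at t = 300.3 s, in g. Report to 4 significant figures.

0.8534 g

Total volume: dV/dt = Q_in − Q_out = 0.136100 m³/s, so V(t) = 19.22 + 0.136100 t and V(300.3) = 60.0908 m³.
No glycol enters, so dm/dt = −Q_out · (m/V).
dm/m = −Q_out dt/(V₀ + 0.136100 t); integrating gives ln(m/m₀) = −(Q_out/(Q_in−Q_out)) ln(V/V₀).
m = m₀ (V₀/V)^(Q_out/(Q_in−Q_out)) = 33.67 × (19.22/60.0908)^(3.22410) = 0.853369 g.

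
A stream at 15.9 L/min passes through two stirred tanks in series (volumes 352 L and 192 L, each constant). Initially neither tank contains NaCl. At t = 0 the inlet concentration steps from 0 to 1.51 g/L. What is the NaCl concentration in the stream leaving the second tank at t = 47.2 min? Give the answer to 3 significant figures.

1.15 g/L

Time constants: τᵢ = Vᵢ/Q for each well-mixed tank.
τ₁ = 352/15.9 = 22.138 min; τ₂ = 192/15.9 = 12.075 min.
Tank 1: C₁ = C_in(1 − e^(−t/τ₁)). Tank 2 (τ₁ ≠ τ₂): C₂ = C_in[1 − (τ₁ e^(−t/τ₁) − τ₂ e^(−t/τ₂))/(τ₁ − τ₂)].
At t = 47.2: e^(−t/τ₁) = 0.11859, e^(−t/τ₂) = 0.020066.
C₂ = 1.51·[1 − (22.138·0.11859 − 12.075·0.020066)/(10.063)] = 1.51·0.76317 = 1.1524 g/L.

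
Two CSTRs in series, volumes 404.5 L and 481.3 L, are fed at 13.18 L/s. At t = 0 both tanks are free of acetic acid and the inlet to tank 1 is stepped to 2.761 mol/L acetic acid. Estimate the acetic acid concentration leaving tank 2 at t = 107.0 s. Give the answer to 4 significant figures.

2.282 mol/L

Each tank obeys Vᵢ dCᵢ/dt = Q(Cᵢ₋₁ − Cᵢ), so τᵢ = Vᵢ/Q.
τ₁ = 404.5/13.18 = 30.6904 s; τ₂ = 481.3/13.18 = 36.5175 s.
Tank 1: C₁ = C_in(1 − e^(−t/τ₁)). Tank 2 (τ₁ ≠ τ₂): C₂ = C_in[1 − (τ₁ e^(−t/τ₁) − τ₂ e^(−t/τ₂))/(τ₁ − τ₂)].
At t = 107.0: e^(−t/τ₁) = 0.0306100, e^(−t/τ₂) = 0.0533914.
C₂ = 2.761·[1 − (30.6904·0.0306100 − 36.5175·0.0533914)/(-5.82701)] = 2.761·0.826621 = 2.28230 mol/L.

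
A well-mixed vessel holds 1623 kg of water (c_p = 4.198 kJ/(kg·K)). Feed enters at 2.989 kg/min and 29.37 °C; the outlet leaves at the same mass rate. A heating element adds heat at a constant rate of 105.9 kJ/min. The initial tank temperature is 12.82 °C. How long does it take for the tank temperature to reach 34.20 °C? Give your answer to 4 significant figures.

1051 min

Energy balance: M c_p dT/dt = ṁ c_p (T_in − T) + 105.9.
τ = M/ṁ = 542.991 min; T_ss = T_in + Q̇/(ṁ c_p) = 37.8097 °C.
T(t) = T_ss + (T₀ − T_ss) e^(−t/τ). Set T = 34.20:
e^(−t/τ) = (34.20 − 37.8097)/(12.82 − 37.8097) = 0.144448
t = −542.991 · ln(0.144448) = 1050.60 min.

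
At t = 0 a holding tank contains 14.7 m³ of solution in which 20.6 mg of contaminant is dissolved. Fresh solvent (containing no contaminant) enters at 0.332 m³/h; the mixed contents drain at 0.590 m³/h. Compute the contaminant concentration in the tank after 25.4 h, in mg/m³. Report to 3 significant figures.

0.656 mg/m³

Total volume: dV/dt = Q_in − Q_out = -0.25800 m³/h, so V(t) = 14.7 − 0.25800 t and V(25.4) = 8.1468 m³.
Species balance (pure solvent in): dm/dt = −Q_out · m/V(t).
dm/m = −Q_out dt/(V₀ − 0.25800 t); integrating gives ln(m/m₀) = −(Q_out/(Q_in−Q_out)) ln(V/V₀).
m = m₀ (V₀/V)^(Q_out/(Q_in−Q_out)) = 20.6 × (14.7/8.1468)^(-2.2868) = 5.3418 mg.
C = m/V = 5.3418/8.1468 = 0.65569 mg/m³.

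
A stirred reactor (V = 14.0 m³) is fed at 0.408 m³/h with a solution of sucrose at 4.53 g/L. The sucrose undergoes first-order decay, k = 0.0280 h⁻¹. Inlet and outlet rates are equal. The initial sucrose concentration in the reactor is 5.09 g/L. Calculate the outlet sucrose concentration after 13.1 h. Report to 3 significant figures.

3.63 g/L

Species balance: V dC/dt = Q C_in − Q C − k V C.
This is linear with rate a = Q/V + k = 0.057143 h⁻¹.
C_ss = Q C_in/(Q + kV) = 2.3103 g/L; C(t) = C_ss + (C₀ − C_ss) e^(−a t).
C(13.1) = 2.3103 + (2.7797)·e^(−0.057143·13.1) = 2.3103 + (2.7797)·0.47304 = 3.6252 g/L.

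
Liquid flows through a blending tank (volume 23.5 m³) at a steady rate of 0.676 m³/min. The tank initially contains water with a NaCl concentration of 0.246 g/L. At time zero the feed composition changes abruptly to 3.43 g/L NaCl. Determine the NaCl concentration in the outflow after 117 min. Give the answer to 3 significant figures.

Accumulation = in − out for the solute gives V dC/dt = Q(C_in − C).
Time constant τ = V/Q = 23.5/0.676 = 34.763 min.
Solution: C(t) = C_in + (C₀ − C_in) e^(−t/τ).
C(117) = 3.43 + (0.246 − 3.43)·e^(−117/34.763) = 3.43 + (-3.1840)·0.034541 = 3.3200 g/L.

3.32 g/L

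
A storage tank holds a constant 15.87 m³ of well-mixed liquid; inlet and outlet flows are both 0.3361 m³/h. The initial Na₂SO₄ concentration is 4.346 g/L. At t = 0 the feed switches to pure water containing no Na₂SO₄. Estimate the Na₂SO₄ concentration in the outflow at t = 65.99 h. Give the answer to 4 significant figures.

Species balance on the tank: V dC/dt = Q(C_in − C).
Time constant τ = V/Q = 15.87/0.3361 = 47.2181 h.
Integrating: C(t) = C_in + (C₀ − C_in) e^(−t/τ).
C(65.99) = 0 + (4.346 − 0)·e^(−65.99/47.2181) = 0 + (4.34600)·0.247200 = 1.07433 g/L.

1.074 g/L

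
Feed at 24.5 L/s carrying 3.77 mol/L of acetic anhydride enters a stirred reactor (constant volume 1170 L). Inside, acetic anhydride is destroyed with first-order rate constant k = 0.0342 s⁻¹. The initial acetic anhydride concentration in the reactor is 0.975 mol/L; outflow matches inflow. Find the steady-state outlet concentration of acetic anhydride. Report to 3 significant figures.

1.43 mol/L

V dC/dt = Q(C_in − C) − k V C.
At steady state: 0 = Q C_in − (Q + kV) C_ss, so C_ss = Q C_in/(Q + kV).
C_ss = 24.5·3.77/(24.5 + 0.0342·1170) = 92.365/64.514 = 1.4317 mol/L.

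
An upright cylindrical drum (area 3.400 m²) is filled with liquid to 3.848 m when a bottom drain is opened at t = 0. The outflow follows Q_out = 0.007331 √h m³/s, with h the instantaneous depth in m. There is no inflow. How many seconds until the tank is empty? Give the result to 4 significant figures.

1820 s

Accumulation of liquid (constant cross-section A): A dh/dt = −0.007331 √h.
This is separable: 2 d(√h)/dt = −0.007331/A, so √h = √h₀ − (0.007331/(2A)) t.
Tank is empty when √h = 0: t_empty = 2A√h₀/0.007331.
t_empty = 2·3.400·√3.848/0.007331 = 6.80000·1.96163/0.007331 = 1819.55 s.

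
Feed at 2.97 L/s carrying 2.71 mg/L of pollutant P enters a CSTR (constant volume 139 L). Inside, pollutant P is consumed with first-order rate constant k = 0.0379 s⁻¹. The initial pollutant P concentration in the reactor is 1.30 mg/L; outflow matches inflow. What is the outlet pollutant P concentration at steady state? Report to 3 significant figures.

Species balance: V dC/dt = Q C_in − Q C − k V C.
At steady state: 0 = Q C_in − (Q + kV) C_ss, so C_ss = Q C_in/(Q + kV).
C_ss = 2.97·2.71/(2.97 + 0.0379·139) = 8.0487/8.2381 = 0.97701 mg/L.

0.977 mg/L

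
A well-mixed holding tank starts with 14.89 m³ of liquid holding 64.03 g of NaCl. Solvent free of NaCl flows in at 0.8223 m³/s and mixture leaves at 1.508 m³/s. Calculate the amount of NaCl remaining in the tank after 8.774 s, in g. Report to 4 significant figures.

Let m(t) be the amount of NaCl. Volume: V(t) = V₀ + (Q_in − Q_out) t = 14.89 − 0.685700 t; V(8.774) = 8.87367 m³.
Solute balance: dm/dt = 0 − Q_out C = −Q_out m/V(t).
Separate: dm/m = −Q_out dt/V(t) ⇒ ln(m/m₀) = −(Q_out/(Q_in−Q_out)) ln(V/V₀).
m = m₀ (V₀/V)^(Q_out/(Q_in−Q_out)) = 64.03 × (14.89/8.87367)^(-2.19921) = 20.5125 g.

20.51 g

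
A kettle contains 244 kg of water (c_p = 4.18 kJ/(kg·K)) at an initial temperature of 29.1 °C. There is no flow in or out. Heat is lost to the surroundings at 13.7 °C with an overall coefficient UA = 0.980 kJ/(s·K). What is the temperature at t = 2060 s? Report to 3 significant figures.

M c_p dT/dt = −UA(T − T_amb).
dT/dt = (T_ss − T)/τ with T_ss = T_amb = 13.700 °C, τ = M c_p/UA = 244·4.18/0.980 = 1040.7 s.
T approaches T_ss exponentially: T(t) = T_ss + (T₀ − T_ss) e^(−t/τ).
T(2060) = 13.700 + (15.400)·0.13816 = 15.828 °C.

15.8 °C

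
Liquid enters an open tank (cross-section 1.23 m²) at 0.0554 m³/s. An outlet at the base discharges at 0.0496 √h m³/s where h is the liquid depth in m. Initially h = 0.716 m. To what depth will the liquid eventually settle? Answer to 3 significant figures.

A dh/dt = Q_in − 0.0496 √h. Steady state requires inflow = outflow:
Q_in = 0.0496 √h_ss ⇒ √h_ss = 0.0554/0.0496 = 1.1169.
h_ss = 1.1169² = 1.2475 m. (Since h₀ = 0.716 m < h_ss, the level will rise toward this value.)

1.25 m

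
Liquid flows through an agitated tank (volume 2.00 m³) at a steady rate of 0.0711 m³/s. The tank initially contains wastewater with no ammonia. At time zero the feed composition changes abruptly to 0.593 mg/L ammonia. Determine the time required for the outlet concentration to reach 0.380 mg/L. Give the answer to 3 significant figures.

28.8 s

Mass balance on the solute (V constant): V dC/dt = Q(C_in − C), so τ = V/Q = 28.129 s.
C(t) = C_in + (C₀ − C_in) e^(−t/τ). Set C = 0.380 and solve for t:
e^(−t/τ) = (C − C_in)/(C₀ − C_in) = (0.380 − 0.593)/(0 − 0.593) = 0.35919
t = −τ ln(…) = 28.129 × 1.0239 = 28.802 s.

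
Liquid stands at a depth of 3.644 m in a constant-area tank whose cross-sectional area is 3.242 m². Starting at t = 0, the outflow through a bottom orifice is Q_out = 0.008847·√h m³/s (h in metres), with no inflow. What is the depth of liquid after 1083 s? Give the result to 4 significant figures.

0.1860 m

A dh/dt = −Q_out = −0.008847 √h.
∫ h^(−1/2) dh = −(0.008847/A) ∫ dt, giving 2√h = 2√h₀ − (0.008847/A) t.
√h = √3.644 − 0.008847·1083/(2·3.242) = 1.90893 − 1.47768 = 0.431243.
h = 0.431243² = 0.185970 m.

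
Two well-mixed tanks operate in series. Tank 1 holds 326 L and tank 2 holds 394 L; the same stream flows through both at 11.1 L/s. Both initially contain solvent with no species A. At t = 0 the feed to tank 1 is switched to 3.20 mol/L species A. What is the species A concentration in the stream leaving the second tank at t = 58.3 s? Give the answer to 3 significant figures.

1.72 mol/L

Time constants: τᵢ = Vᵢ/Q for each well-mixed tank.
τ₁ = 326/11.1 = 29.369 s; τ₂ = 394/11.1 = 35.495 s.
Tank 1: C₁ = C_in(1 − e^(−t/τ₁)). Tank 2 (τ₁ ≠ τ₂): C₂ = C_in[1 − (τ₁ e^(−t/τ₁) − τ₂ e^(−t/τ₂))/(τ₁ − τ₂)].
At t = 58.3: e^(−t/τ₁) = 0.13737, e^(−t/τ₂) = 0.19350.
C₂ = 3.20·[1 − (29.369·0.13737 − 35.495·0.19350)/(-6.1261)] = 3.20·0.53740 = 1.7197 mol/L.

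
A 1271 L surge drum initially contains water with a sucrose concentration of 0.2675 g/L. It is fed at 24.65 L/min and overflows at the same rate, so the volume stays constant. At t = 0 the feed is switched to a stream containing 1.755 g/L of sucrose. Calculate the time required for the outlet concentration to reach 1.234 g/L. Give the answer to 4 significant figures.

Species balance: V dC/dt = Q(C_in − C) ⇒ τ = V/Q = 51.5619 min.
C(t) = C_in + (C₀ − C_in) e^(−t/τ). Set C = 1.234 and solve for t:
e^(−t/τ) = (C − C_in)/(C₀ − C_in) = (1.234 − 1.755)/(0.2675 − 1.755) = 0.350252
t = −τ ln(…) = 51.5619 × 1.04910 = 54.0937 min.

54.09 min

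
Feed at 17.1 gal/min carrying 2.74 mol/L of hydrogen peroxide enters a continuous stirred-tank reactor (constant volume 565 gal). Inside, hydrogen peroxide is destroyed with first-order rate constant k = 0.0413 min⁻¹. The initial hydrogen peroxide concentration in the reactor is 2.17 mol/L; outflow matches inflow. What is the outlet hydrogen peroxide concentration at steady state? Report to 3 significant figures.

1.16 mol/L

Species balance: V dC/dt = Q C_in − Q C − k V C.
Steady state (dC/dt = 0): C_ss = Q C_in/(Q + kV) = C_in/(1 + kV/Q).
C_ss = 17.1·2.74/(17.1 + 0.0413·565) = 46.854/40.434 = 1.1588 mol/L.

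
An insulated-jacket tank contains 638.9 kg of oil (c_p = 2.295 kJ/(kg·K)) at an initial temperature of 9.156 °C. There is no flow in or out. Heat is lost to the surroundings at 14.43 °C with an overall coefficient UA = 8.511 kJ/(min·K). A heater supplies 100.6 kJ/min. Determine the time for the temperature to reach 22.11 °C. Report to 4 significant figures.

M c_p dT/dt = −UA(T − T_amb) + Q̇.
τ = M c_p/UA = 172.280 min; T_ss = T_amb + Q̇/UA = 14.43 + 100.6/8.511 = 26.2500 °C.
T(t) = T_ss + (T₀ − T_ss)e^(−t/τ); set T = 22.11:
t = −τ ln[(T − T_ss)/(T₀ − T_ss)] = −172.280 · ln(0.242190) = 244.299 min.

244.3 min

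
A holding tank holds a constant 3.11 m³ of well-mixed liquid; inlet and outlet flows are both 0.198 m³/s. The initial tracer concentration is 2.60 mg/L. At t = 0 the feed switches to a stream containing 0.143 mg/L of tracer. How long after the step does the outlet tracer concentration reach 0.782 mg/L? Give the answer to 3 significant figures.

Species balance: V dC/dt = Q(C_in − C) ⇒ τ = V/Q = 15.707 s.
C(t) = C_in + (C₀ − C_in) e^(−t/τ). Set C = 0.782 and solve for t:
e^(−t/τ) = (C − C_in)/(C₀ − C_in) = (0.782 − 0.143)/(2.60 − 0.143) = 0.26007
t = −τ ln(…) = 15.707 × 1.3468 = 21.154 s.

21.2 s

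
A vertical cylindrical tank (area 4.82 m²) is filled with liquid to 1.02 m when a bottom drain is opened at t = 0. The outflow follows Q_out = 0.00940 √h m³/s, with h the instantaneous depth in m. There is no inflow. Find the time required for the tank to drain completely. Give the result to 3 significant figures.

1040 s

Volume balance on the tank: A dh/dt = −0.00940 √h.
∫ h^(−1/2) dh = −(0.00940/A) ∫ dt, giving 2√h = 2√h₀ − (0.00940/A) t.
Tank is empty when √h = 0: t_empty = 2A√h₀/0.00940.
t_empty = 2·4.82·√1.02/0.00940 = 9.6400·1.0100/0.00940 = 1035.7 s.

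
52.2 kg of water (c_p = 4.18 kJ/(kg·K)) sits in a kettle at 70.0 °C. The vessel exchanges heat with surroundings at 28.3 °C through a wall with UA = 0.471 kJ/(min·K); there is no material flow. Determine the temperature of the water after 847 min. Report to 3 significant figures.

35.0 °C

Unsteady energy balance on the tank contents: M c_p dT/dt = −UA(T − T_amb).
dT/dt = (T_ss − T)/τ with T_ss = T_amb = 28.300 °C, τ = M c_p/UA = 52.2·4.18/0.471 = 463.26 min.
Solution: T(t) = T_ss + (T₀ − T_ss) e^(−t/τ).
T(847) = 28.300 + (41.700)·0.16068 = 35.000 °C.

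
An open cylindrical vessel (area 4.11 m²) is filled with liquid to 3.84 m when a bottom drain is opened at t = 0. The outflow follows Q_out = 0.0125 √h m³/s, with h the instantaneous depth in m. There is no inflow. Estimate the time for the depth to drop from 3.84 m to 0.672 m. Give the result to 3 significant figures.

750 s

A dh/dt = −Q_out = −0.0125 √h.
∫ h^(−1/2) dh = −(0.0125/A) ∫ dt, giving 2√h = 2√h₀ − (0.0125/A) t.
t = 2A(√h₀ − √h)/0.0125 = 2·4.11·(√3.84 − √0.672)/0.0125
  = 8.2200 × (1.9596 − 0.81976) / 0.0125 = 749.56 s.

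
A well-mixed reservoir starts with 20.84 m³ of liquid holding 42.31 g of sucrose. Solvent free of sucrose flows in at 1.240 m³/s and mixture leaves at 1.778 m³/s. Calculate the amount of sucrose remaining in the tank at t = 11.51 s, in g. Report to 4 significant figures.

13.19 g

Let m(t) be the amount of sucrose. Volume: V(t) = V₀ + (Q_in − Q_out) t = 20.84 − 0.538000 t; V(11.51) = 14.6476 m³.
Solute balance: dm/dt = 0 − Q_out C = −Q_out m/V(t).
Separate: dm/m = −Q_out dt/V(t) ⇒ ln(m/m₀) = −(Q_out/(Q_in−Q_out)) ln(V/V₀).
m = m₀ (V₀/V)^(Q_out/(Q_in−Q_out)) = 42.31 × (20.84/14.6476)^(-3.30483) = 13.1939 g.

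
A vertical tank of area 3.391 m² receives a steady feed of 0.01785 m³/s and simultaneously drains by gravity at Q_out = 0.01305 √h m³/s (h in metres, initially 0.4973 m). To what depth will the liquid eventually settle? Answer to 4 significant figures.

Accumulation of liquid (constant cross-section A): A dh/dt = Q_in − 0.01305 √h. At steady state dh/dt = 0:
Q_in = 0.01305 √h_ss ⇒ √h_ss = 0.01785/0.01305 = 1.36782.
h_ss = 1.36782² = 1.87092 m. (Since h₀ = 0.4973 m < h_ss, the level will rise toward this value.)

1.871 m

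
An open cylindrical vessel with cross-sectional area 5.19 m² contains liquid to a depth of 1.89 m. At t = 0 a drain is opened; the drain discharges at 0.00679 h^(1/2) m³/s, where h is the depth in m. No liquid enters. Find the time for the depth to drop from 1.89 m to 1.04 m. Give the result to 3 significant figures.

543 s

A dh/dt = −Q_out = −0.00679 √h.
This is separable: 2 d(√h)/dt = −0.00679/A, so √h = √h₀ − (0.00679/(2A)) t.
t = 2A(√h₀ − √h)/0.00679 = 2·5.19·(√1.89 − √1.04)/0.00679
  = 10.380 × (1.3748 − 1.0198) / 0.00679 = 542.65 s.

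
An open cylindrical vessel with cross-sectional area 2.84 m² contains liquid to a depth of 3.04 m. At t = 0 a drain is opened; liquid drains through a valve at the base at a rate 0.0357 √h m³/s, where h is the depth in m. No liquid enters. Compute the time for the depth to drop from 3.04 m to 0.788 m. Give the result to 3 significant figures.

136 s

Volume balance on the tank: A dh/dt = −0.0357 √h.
Separate and integrate: 2(√h − √h₀) = −(0.0357/A) t.
t = 2A(√h₀ − √h)/0.0357 = 2·2.84·(√3.04 − √0.788)/0.0357
  = 5.6800 × (1.7436 − 0.88769) / 0.0357 = 136.17 s.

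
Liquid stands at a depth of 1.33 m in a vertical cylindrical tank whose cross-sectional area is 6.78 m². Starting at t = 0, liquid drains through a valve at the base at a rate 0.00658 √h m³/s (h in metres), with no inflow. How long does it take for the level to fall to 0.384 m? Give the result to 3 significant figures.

1100 s

With no inflow, A dh/dt = −0.00658 √h.
∫ h^(−1/2) dh = −(0.00658/A) ∫ dt, giving 2√h = 2√h₀ − (0.00658/A) t.
t = 2A(√h₀ − √h)/0.00658 = 2·6.78·(√1.33 − √0.384)/0.00658
  = 13.560 × (1.1533 − 0.61968) / 0.00658 = 1099.6 s.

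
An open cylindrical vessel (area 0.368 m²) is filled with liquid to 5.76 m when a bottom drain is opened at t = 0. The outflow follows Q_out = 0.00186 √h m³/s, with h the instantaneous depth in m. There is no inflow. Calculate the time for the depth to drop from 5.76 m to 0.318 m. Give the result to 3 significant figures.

Mass balance (ρ constant): A dh/dt = −0.00186 √h.
∫ h^(−1/2) dh = −(0.00186/A) ∫ dt, giving 2√h = 2√h₀ − (0.00186/A) t.
t = 2A(√h₀ − √h)/0.00186 = 2·0.368·(√5.76 − √0.318)/0.00186
  = 0.73600 × (2.4000 − 0.56391) / 0.00186 = 726.54 s.

727 s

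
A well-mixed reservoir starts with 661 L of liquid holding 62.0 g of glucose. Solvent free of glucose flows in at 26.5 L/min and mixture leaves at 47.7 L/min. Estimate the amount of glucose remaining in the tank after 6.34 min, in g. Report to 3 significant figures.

37.2 g

Total volume: dV/dt = Q_in − Q_out = -21.200 L/min, so V(t) = 661 − 21.200 t and V(6.34) = 526.59 L.
No glucose enters, so dm/dt = −Q_out · (m/V).
Separate: dm/m = −Q_out dt/V(t) ⇒ ln(m/m₀) = −(Q_out/(Q_in−Q_out)) ln(V/V₀).
m = m₀ (V₀/V)^(Q_out/(Q_in−Q_out)) = 62.0 × (661/526.59)^(-2.2500) = 37.175 g.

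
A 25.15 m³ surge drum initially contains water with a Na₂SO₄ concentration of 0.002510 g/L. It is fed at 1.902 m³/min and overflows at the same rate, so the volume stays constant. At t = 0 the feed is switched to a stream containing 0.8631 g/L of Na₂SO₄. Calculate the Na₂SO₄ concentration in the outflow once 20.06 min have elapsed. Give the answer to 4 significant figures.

Transient balance on the dissolved component: V dC/dt = Q(C_in − C).
Rewrite as dC/dt + C/τ = C_in/τ, τ = V/Q = 13.2229 min.
Solution: C(t) = C_in + (C₀ − C_in) e^(−t/τ).
C(20.06) = 0.8631 + (0.002510 − 0.8631)·e^(−20.06/13.2229) = 0.8631 + (-0.860590)·0.219355 = 0.674325 g/L.

0.6743 g/L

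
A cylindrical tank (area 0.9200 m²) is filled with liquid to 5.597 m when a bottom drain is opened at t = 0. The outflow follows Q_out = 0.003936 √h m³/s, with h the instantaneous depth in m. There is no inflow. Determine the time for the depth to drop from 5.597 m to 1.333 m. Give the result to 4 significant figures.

Accumulation of liquid (constant cross-section A): A dh/dt = −0.003936 √h.
This is separable: 2 d(√h)/dt = −0.003936/A, so √h = √h₀ − (0.003936/(2A)) t.
t = 2A(√h₀ − √h)/0.003936 = 2·0.9200·(√5.597 − √1.333)/0.003936
  = 1.84000 × (2.36580 − 1.15456) / 0.003936 = 566.231 s.

566.2 s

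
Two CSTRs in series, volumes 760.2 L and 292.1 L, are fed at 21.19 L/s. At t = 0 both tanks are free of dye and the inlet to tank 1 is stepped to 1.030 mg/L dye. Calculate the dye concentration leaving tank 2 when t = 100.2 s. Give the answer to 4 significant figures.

0.9280 mg/L

Species balance on tank i: dCᵢ/dt = (Cᵢ₋₁ − Cᵢ)/τᵢ with τᵢ = Vᵢ/Q.
τ₁ = 760.2/21.19 = 35.8754 s; τ₂ = 292.1/21.19 = 13.7848 s.
Tank 1: C₁ = C_in(1 − e^(−t/τ₁)). Tank 2 (τ₁ ≠ τ₂): C₂ = C_in[1 − (τ₁ e^(−t/τ₁) − τ₂ e^(−t/τ₂))/(τ₁ − τ₂)].
At t = 100.2: e^(−t/τ₁) = 0.0612373, e^(−t/τ₂) = 0.000696896.
C₂ = 1.030·[1 − (35.8754·0.0612373 − 13.7848·0.000696896)/(22.0906)] = 1.030·0.900985 = 0.928014 mg/L.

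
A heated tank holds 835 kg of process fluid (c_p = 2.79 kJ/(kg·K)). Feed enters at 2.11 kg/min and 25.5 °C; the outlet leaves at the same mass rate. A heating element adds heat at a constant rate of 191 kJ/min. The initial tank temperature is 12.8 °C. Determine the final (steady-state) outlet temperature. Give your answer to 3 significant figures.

M c_p dT/dt = ṁ c_p (T_in − T) + Q̇.
At steady state dT/dt = 0 ⇒ T_ss = T_in + Q̇/(ṁ c_p) = 25.5 + 191/(2.11·2.79) = 57.945 °C.

57.9 °C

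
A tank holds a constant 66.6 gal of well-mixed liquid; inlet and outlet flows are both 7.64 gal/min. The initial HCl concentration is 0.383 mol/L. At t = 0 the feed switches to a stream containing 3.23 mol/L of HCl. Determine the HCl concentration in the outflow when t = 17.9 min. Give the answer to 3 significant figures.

Accumulation = in − out for the solute gives V dC/dt = Q(C_in − C).
Rewrite as dC/dt + C/τ = C_in/τ, τ = V/Q = 8.7173 min.
C approaches C_in exponentially: C(t) = C_in + (C₀ − C_in) e^(−t/τ).
C(17.9) = 3.23 + (0.383 − 3.23)·e^(−17.9/8.7173) = 3.23 + (-2.8470)·0.12830 = 2.8647 mol/L.

2.86 mol/L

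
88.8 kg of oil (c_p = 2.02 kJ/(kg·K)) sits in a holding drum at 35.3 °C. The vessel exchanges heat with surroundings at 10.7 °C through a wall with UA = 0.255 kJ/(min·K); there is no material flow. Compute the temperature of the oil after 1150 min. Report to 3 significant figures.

15.5 °C

M c_p dT/dt = −UA(T − T_amb).
dT/dt = (T_ss − T)/τ with T_ss = T_amb = 10.700 °C, τ = M c_p/UA = 88.8·2.02/0.255 = 703.44 min.
T approaches T_ss exponentially: T(t) = T_ss + (T₀ − T_ss) e^(−t/τ).
T(1150) = 10.700 + (24.600)·0.19498 = 15.497 °C.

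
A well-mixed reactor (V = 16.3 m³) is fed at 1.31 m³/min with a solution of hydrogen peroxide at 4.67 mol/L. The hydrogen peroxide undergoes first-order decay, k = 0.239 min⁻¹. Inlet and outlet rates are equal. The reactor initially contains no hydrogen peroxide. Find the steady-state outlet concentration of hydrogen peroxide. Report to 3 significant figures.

1.18 mol/L

V dC/dt = Q(C_in − C) − k V C.
At steady state: 0 = Q C_in − (Q + kV) C_ss, so C_ss = Q C_in/(Q + kV).
C_ss = 1.31·4.67/(1.31 + 0.239·16.3) = 6.1177/5.2057 = 1.1752 mol/L.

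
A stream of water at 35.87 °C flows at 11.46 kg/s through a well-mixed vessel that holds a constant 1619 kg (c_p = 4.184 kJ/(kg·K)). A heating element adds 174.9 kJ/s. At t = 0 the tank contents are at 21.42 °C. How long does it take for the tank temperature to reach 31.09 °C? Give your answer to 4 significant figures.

108.0 s

Unsteady energy balance on the tank contents: M c_p dT/dt = ṁ c_p (T_in − T) + 174.9.
τ = M/ṁ = 141.274 s; T_ss = T_in + Q̇/(ṁ c_p) = 39.5177 °C.
T(t) = T_ss + (T₀ − T_ss) e^(−t/τ). Set T = 31.09:
e^(−t/τ) = (31.09 − 39.5177)/(21.42 − 39.5177) = 0.465677
t = −141.274 · ln(0.465677) = 107.971 s.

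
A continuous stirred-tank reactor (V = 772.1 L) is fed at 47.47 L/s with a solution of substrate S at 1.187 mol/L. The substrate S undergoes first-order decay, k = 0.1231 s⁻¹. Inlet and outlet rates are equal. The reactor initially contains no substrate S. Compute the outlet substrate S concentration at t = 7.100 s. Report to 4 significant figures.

Accumulation = in − out − consumed: V dC/dt = Q C_in − Q C − k V C.
This is linear with rate a = Q/V + k = 0.184582 s⁻¹.
C_ss = Q C_in/(Q + kV) = 0.395374 mol/L; C(t) = C_ss + (C₀ − C_ss) e^(−a t).
C(7.100) = 0.395374 + (-0.395374)·e^(−0.184582·7.100) = 0.395374 + (-0.395374)·0.269677 = 0.288750 mol/L.

0.2888 mol/L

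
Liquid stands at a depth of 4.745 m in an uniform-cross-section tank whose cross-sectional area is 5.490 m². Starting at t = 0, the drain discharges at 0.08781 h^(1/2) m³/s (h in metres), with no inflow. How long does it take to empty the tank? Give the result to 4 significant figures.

272.4 s

A dh/dt = −Q_out = −0.08781 √h.
Separate and integrate: 2(√h − √h₀) = −(0.08781/A) t.
Tank is empty when √h = 0: t_empty = 2A√h₀/0.08781.
t_empty = 2·5.490·√4.745/0.08781 = 10.9800·2.17830/0.08781 = 272.381 s.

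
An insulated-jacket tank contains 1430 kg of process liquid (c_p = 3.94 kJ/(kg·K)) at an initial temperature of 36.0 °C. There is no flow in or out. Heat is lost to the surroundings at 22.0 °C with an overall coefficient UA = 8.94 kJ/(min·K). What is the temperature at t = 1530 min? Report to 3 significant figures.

First-law balance (no shaft work): M c_p dT/dt = −UA(T − T_amb).
dT/dt = (T_ss − T)/τ with T_ss = T_amb = 22.000 °C, τ = M c_p/UA = 1430·3.94/8.94 = 630.22 min.
T approaches T_ss exponentially: T(t) = T_ss + (T₀ − T_ss) e^(−t/τ).
T(1530) = 22.000 + (14.000)·0.088239 = 23.235 °C.

23.2 °C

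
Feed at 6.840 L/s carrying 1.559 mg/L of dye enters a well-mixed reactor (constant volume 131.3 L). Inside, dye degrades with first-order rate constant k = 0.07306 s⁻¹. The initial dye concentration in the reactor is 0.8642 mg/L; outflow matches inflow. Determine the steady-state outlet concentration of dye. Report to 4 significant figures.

0.6489 mg/L

Accumulation = in − out − consumed: V dC/dt = Q C_in − Q C − k V C.
Steady state (dC/dt = 0): C_ss = Q C_in/(Q + kV) = C_in/(1 + kV/Q).
C_ss = 6.840·1.559/(6.840 + 0.07306·131.3) = 10.6636/16.4328 = 0.648920 mg/L.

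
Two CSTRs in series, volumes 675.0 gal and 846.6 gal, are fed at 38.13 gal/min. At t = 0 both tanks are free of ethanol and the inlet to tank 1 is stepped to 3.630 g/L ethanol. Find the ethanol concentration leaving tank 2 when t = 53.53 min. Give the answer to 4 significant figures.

Each tank obeys Vᵢ dCᵢ/dt = Q(Cᵢ₋₁ − Cᵢ), so τᵢ = Vᵢ/Q.
τ₁ = 675.0/38.13 = 17.7026 min; τ₂ = 846.6/38.13 = 22.2030 min.
Tank 1: C₁ = C_in(1 − e^(−t/τ₁)). Tank 2 (τ₁ ≠ τ₂): C₂ = C_in[1 − (τ₁ e^(−t/τ₁) − τ₂ e^(−t/τ₂))/(τ₁ − τ₂)].
At t = 53.53: e^(−t/τ₁) = 0.0486137, e^(−t/τ₂) = 0.0897312.
C₂ = 3.630·[1 − (17.7026·0.0486137 − 22.2030·0.0897312)/(-4.50039)] = 3.630·0.748530 = 2.71716 g/L.

2.717 g/L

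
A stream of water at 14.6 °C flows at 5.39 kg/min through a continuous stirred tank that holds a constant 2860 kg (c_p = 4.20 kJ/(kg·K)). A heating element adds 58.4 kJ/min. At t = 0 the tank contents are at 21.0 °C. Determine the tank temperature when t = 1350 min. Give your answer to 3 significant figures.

M c_p dT/dt = ṁ c_p (T_in − T) + Q̇.
Rearrange: dT/dt = (T_ss − T)/τ with τ = M/ṁ = 530.61 min and T_ss = T_in + Q̇/(ṁ c_p) = 17.180 °C.
This is linear first-order; T(t) = T_ss + (T₀ − T_ss) e^(−t/τ).
T(1350) = 17.180 + (3.8203)·e^(−1350/530.61) = 17.180 + (3.8203)·0.078533 = 17.480 °C.

17.5 °C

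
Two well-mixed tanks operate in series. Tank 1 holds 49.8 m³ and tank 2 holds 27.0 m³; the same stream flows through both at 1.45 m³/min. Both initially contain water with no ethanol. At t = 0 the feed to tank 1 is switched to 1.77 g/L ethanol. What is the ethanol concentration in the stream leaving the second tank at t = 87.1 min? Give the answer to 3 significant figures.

1.48 g/L

Species balance on tank i: dCᵢ/dt = (Cᵢ₋₁ − Cᵢ)/τᵢ with τᵢ = Vᵢ/Q.
τ₁ = 49.8/1.45 = 34.345 min; τ₂ = 27.0/1.45 = 18.621 min.
Tank 1: C₁ = C_in(1 − e^(−t/τ₁)). Tank 2 (τ₁ ≠ τ₂): C₂ = C_in[1 − (τ₁ e^(−t/τ₁) − τ₂ e^(−t/τ₂))/(τ₁ − τ₂)].
At t = 87.1: e^(−t/τ₁) = 0.079179, e^(−t/τ₂) = 0.0093014.
C₂ = 1.77·[1 − (34.345·0.079179 − 18.621·0.0093014)/(15.724)] = 1.77·0.83807 = 1.4834 g/L.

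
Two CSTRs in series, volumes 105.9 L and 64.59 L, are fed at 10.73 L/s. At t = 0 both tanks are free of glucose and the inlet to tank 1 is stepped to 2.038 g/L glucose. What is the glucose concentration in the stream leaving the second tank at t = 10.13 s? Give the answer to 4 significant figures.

Each tank obeys Vᵢ dCᵢ/dt = Q(Cᵢ₋₁ − Cᵢ), so τᵢ = Vᵢ/Q.
τ₁ = 105.9/10.73 = 9.86952 s; τ₂ = 64.59/10.73 = 6.01957 s.
Solving the cascade with C₁(0)=C₂(0)=0 gives C₂(t) = C_in[1 − (τ₁ e^(−t/τ₁) − τ₂ e^(−t/τ₂))/(τ₁ − τ₂)].
At t = 10.13: e^(−t/τ₁) = 0.358297, e^(−t/τ₂) = 0.185845.
C₂ = 2.038·[1 − (9.86952·0.358297 − 6.01957·0.185845)/(3.84995)] = 2.038·0.372065 = 0.758269 g/L.

0.7583 g/L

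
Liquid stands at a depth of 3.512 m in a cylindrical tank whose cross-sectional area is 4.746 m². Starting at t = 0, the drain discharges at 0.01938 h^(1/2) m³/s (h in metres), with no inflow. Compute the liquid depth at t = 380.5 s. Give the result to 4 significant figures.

1.204 m

A dh/dt = −Q_out = −0.01938 √h.
Separate and integrate: 2(√h − √h₀) = −(0.01938/A) t.
√h = √3.512 − 0.01938·380.5/(2·4.746) = 1.87403 − 0.776874 = 1.09716.
h = 1.09716² = 1.20376 m.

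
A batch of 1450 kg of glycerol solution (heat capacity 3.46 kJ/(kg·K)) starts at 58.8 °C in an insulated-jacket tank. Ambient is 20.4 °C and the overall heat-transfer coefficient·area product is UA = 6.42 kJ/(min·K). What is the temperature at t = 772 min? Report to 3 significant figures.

34.7 °C

Lumped-capacitance energy balance: M c_p dT/dt = UA(T_amb − T).
dT/dt = (T_ss − T)/τ with T_ss = T_amb = 20.400 °C, τ = M c_p/UA = 1450·3.46/6.42 = 781.46 min.
Integrating: T(t) = T_ss + (T₀ − T_ss) e^(−t/τ).
T(772) = 20.400 + (38.400)·0.37236 = 34.699 °C.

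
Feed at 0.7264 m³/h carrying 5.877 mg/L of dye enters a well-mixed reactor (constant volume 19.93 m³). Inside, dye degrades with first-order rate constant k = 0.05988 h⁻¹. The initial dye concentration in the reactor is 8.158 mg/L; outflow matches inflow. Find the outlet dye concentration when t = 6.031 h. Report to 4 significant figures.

V dC/dt = Q(C_in − C) − k V C.
This is linear with rate a = Q/V + k = 0.0963276 h⁻¹.
C_ss = Q C_in/(Q + kV) = 2.22369 mg/L; C(t) = C_ss + (C₀ − C_ss) e^(−a t).
C(6.031) = 2.22369 + (5.93431)·e^(−0.0963276·6.031) = 2.22369 + (5.93431)·0.559366 = 5.54314 mg/L.

5.543 mg/L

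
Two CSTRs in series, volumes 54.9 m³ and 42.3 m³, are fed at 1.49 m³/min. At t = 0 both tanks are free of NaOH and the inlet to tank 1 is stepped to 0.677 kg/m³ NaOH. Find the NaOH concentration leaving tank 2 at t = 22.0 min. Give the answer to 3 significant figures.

0.101 kg/m³

Time constants: τᵢ = Vᵢ/Q for each well-mixed tank.
τ₁ = 54.9/1.49 = 36.846 min; τ₂ = 42.3/1.49 = 28.389 min.
Solving the cascade with C₁(0)=C₂(0)=0 gives C₂(t) = C_in[1 − (τ₁ e^(−t/τ₁) − τ₂ e^(−t/τ₂))/(τ₁ − τ₂)].
At t = 22.0: e^(−t/τ₁) = 0.55041, e^(−t/τ₂) = 0.46073.
C₂ = 0.677·[1 − (36.846·0.55041 − 28.389·0.46073)/(8.4564)] = 0.677·0.14851 = 0.10054 kg/m³.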